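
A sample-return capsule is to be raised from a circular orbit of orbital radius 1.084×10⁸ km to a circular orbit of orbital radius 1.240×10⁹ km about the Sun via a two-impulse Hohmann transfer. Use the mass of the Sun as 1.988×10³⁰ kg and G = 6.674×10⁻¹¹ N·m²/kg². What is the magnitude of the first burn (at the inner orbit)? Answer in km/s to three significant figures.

Δv ≈ 12.5 km/s

μ = GM = 6.674×10⁻¹¹ × 1.988×10³⁰ = 1.327×10²⁰ m³/s².
r₁ = 1.084×10⁸ km = 1.084×10¹¹ m.
r₂ = 1.240×10⁹ km = 1.240×10¹² m.
Transfer ellipse a_t = (r₁ + r₂)/2 = 6.742×10¹¹ m.
At r₁: circular v_c1 = √(μ/r₁) = 34990 m/s; transfer-perihelion v_p = √[μ(2/r₁ − 1/a_t)] = 47450 m/s.
Δv₁ = v_p − v_c1 = 12460 m/s.
= 12.46 km/s.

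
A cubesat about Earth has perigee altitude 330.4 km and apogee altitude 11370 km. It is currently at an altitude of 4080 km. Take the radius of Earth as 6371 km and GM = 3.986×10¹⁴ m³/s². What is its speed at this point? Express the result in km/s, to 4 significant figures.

v ≈ 6.608 km/s

r_p = 6371 + 330.4 = 6701.4 km = 6.7014×10⁶ m.
r_a = 6371 + 11370 = 17741 km = 1.7741×10⁷ m.
r = 6371 + 4080 = 10451 km = 1.045×10⁷ m.
Semi-major axis a = (r_p + r_a)/2 = 12221 km = 1.222×10⁷ m.
Vis-viva: v² = μ(2/r − 1/a) = 3.986×10¹⁴ × (1.914×10⁻⁷ − 8.183×10⁻⁸) = 4.366×10⁷ m²/s².
v = 6608 m/s = 6.608 km/s.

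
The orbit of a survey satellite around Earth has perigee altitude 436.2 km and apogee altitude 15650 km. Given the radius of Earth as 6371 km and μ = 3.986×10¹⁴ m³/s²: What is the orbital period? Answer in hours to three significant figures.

T ≈ 4.78 hours

r_p = 6371 + 436.2 = 6807.2 km = 6.8072×10⁶ m.
r_a = 6371 + 15650 = 22021 km = 2.2021×10⁷ m.
Semi-major axis a = (r_p + r_a)/2 = (6807.2 + 22021)/2 = 14414 km = 1.441×10⁷ m.
By Kepler's third law T = 2π√(a³/μ) = 2π × 2.741×10³ = 1.722×10⁴ s.
= 4.784 hours.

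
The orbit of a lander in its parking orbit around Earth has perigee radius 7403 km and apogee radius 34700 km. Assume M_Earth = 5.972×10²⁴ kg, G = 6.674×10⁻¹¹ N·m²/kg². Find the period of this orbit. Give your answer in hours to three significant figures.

T ≈ 8.44 hours

μ = GM = 6.674×10⁻¹¹ × 5.972×10²⁴ = 3.986×10¹⁴ m³/s².
Semi-major axis a = (r_p + r_a)/2 = (7403.0 + 34700)/2 = 21052 km = 2.105×10⁷ m.
By Kepler's third law T = 2π√(a³/μ) = 2π × 4.838×10³ = 3.040×10⁴ s.
= 8.444 hours.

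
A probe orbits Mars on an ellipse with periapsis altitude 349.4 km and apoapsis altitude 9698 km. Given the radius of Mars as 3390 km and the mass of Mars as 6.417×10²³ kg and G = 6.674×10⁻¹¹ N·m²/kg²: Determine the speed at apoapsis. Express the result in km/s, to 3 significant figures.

v ≈ 1.21 km/s

μ = GM = 6.674×10⁻¹¹ × 6.417×10²³ = 4.283×10¹³ m³/s².
r_p = 3390 + 349.4 = 3739.4 km = 3.7394×10⁶ m.
r_a = 3390 + 9698 = 13088 km = 1.3088×10⁷ m.
Semi-major axis a = (r_p + r_a)/2 = 8413.7 km = 8.414×10⁶ m.
Vis-viva: v² = μ(2/r − 1/a) = 4.283×10¹³ × (1.528×10⁻⁷ − 1.189×10⁻⁷) = 1.454×10⁶ m²/s².
v = 1206 m/s = 1.206 km/s.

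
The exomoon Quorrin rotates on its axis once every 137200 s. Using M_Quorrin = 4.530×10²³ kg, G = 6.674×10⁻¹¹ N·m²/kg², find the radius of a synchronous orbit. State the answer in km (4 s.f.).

μ = GM = 6.674×10⁻¹¹ × 4.530×10²³ = 3.023×10¹³ m³/s².
A synchronous orbit has period T, so by Kepler's third law a = (μT²/4π²)^(1/3).
μT²/4π² = 3.023×10¹³ × (1.372×10⁵)² / 39.48 = 1.442×10²² m³.
a = 2.434×10⁷ m = 24338 km.

r_sync ≈ 24340 km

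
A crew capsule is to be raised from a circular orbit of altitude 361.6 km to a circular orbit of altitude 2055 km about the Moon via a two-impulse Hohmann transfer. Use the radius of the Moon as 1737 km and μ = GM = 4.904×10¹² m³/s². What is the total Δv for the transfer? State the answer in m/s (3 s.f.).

r₁ = 1737 + 361.6 = 2098.6 km = 2.0986×10⁶ m.
r₂ = 1737 + 2055 = 3792.0 km = 3.7920×10⁶ m.
Transfer ellipse a_t = (r₁ + r₂)/2 = 2.945×10⁶ m.
At r₁: circular v_c1 = √(μ/r₁) = 1529 m/s; transfer-perilune v_p = √[μ(2/r₁ − 1/a_t)] = 1735 m/s.
Δv₁ = v_p − v_c1 = 205.9 m/s.
At r₂: circular v_c2 = √(μ/r₂) = 1137 m/s; transfer-apolune v_a = √[μ(2/r₂ − 1/a_t)] = 959.9 m/s.
Δv₂ = v_c2 − v_a = 177.3 m/s.
Total Δv = Δv₁ + Δv₂ = 383.1 m/s.

Δv_total ≈ 383 m/s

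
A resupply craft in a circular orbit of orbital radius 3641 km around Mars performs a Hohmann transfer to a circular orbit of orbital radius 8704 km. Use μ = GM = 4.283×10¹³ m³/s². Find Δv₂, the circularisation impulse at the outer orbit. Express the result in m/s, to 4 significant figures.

r₁ = 3641 km = 3.641×10⁶ m.
r₂ = 8704 km = 8.704×10⁶ m.
Transfer ellipse a_t = (r₁ + r₂)/2 = 6.172×10⁶ m.
At r₁: circular v_c1 = √(μ/r₁) = 3430 m/s; transfer-periapsis v_p = √[μ(2/r₁ − 1/a_t)] = 4073 m/s.
At r₂: circular v_c2 = √(μ/r₂) = 2218 m/s; transfer-apoapsis v_a = √[μ(2/r₂ − 1/a_t)] = 1704 m/s.
Δv₂ = v_c2 − v_a = 514.6 m/s.

Δv ≈ 514.6 m/s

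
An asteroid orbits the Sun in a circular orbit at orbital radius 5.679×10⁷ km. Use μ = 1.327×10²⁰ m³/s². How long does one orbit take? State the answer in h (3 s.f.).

T ≈ 2050 h

r = 5.679×10⁷ km = 5.679×10¹⁰ m.
Kepler's third law: T = 2π√(r³/μ) = 2π√((5.679×10¹⁰)³ / 1.327×10²⁰).
r³/μ = 1.380×10¹² s², so T = 2π × 1.175×10⁶ = 7.382×10⁶ s.
Converting: 7.382×10⁶ s ÷ 3600 = 2050 h.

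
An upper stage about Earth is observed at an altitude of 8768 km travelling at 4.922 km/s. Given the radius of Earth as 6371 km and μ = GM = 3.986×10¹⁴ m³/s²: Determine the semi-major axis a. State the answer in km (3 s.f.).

r = 6371 + 8768 = 15139 km = 1.514×10⁷ m.
Vis-viva rearranged: 1/a = 2/r − v²/μ = 1.321×10⁻⁷ − 6.078×10⁻⁸ = 7.133×10⁻⁸ m⁻¹.
a = 1.402×10⁷ m = 14019 km.

a ≈ 14000 km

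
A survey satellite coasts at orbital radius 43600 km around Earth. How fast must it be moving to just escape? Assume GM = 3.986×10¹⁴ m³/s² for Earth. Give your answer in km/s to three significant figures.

v_esc ≈ 4.28 km/s

r = 43600 km = 4.360×10⁷ m.
Escape speed v_esc = √(2μ/r) = √(2 × 3.986×10¹⁴ / 4.360×10⁷) = √(1.828×10⁷) = 4276 m/s.
= 4.276 km/s.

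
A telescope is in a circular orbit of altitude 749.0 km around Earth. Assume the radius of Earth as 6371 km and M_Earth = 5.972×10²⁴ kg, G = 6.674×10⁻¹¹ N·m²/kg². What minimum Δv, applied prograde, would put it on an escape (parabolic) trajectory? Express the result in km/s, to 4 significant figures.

Δv ≈ 3.099 km/s

μ = GM = 6.674×10⁻¹¹ × 5.972×10²⁴ = 3.986×10¹⁴ m³/s².
r = 6371 + 749.0 = 7120.0 km = 7.1200×10⁶ m.
Circular speed v_c = √(μ/r) = 7482 m/s.
Escape speed v_esc = √(2μ/r) = √2 × v_c = 10580 m/s.
Δv = v_esc − v_c = 3099 m/s = 3.099 km/s.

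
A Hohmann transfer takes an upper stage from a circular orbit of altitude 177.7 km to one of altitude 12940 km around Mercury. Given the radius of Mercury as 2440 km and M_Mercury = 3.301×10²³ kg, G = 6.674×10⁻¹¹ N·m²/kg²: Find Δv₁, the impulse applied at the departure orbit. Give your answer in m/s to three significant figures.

μ = GM = 6.674×10⁻¹¹ × 3.301×10²³ = 2.203×10¹³ m³/s².
r₁ = 2440 + 177.7 = 2617.7 km = 2.6177×10⁶ m.
r₂ = 2440 + 12940 = 15380 km = 1.5380×10⁷ m.
Transfer ellipse a_t = (r₁ + r₂)/2 = 8.999×10⁶ m.
At r₁: circular v_c1 = √(μ/r₁) = 2901 m/s; transfer-periherm v_p = √[μ(2/r₁ − 1/a_t)] = 3793 m/s.
Δv₁ = v_p − v_c1 = 891.6 m/s.

Δv ≈ 892 m/s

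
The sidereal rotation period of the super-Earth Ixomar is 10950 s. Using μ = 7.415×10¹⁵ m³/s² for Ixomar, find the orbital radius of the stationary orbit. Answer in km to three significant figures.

A synchronous orbit has period T, so by Kepler's third law a = (μT²/4π²)^(1/3).
μT²/4π² = 7.415×10¹⁵ × (1.095×10⁴)² / 39.48 = 2.252×10²² m³.
a = 2.824×10⁷ m = 28240 km.

r_sync ≈ 28200 km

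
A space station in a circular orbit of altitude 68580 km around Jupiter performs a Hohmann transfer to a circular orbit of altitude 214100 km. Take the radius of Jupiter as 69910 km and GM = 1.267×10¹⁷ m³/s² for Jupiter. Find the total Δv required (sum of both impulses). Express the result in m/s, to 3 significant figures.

Δv_total ≈ 8840 m/s

r₁ = 69910 + 68580 = 138490 km = 1.3849×10⁸ m.
r₂ = 69910 + 214100 = 284010 km = 2.8401×10⁸ m.
Transfer ellipse a_t = (r₁ + r₂)/2 = 2.112×10⁸ m.
At r₁: circular v_c1 = √(μ/r₁) = 30250 m/s; transfer-perijove v_p = √[μ(2/r₁ − 1/a_t)] = 35070 m/s.
Δv₁ = v_p − v_c1 = 4824 m/s.
At r₂: circular v_c2 = √(μ/r₂) = 21120 m/s; transfer-apojove v_a = √[μ(2/r₂ − 1/a_t)] = 17100 m/s.
Δv₂ = v_c2 − v_a = 4020 m/s.
Total Δv = Δv₁ + Δv₂ = 8844 m/s.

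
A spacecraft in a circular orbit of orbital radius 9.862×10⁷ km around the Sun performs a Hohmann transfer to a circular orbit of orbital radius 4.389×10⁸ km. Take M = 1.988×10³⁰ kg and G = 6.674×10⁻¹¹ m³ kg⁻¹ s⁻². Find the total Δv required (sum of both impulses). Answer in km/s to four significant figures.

Δv_total ≈ 17.05 km/s

μ = GM = 6.674×10⁻¹¹ × 1.988×10³⁰ = 1.327×10²⁰ m³/s².
r₁ = 9.862×10⁷ km = 9.862×10¹⁰ m.
r₂ = 4.389×10⁸ km = 4.389×10¹¹ m.
Transfer ellipse a_t = (r₁ + r₂)/2 = 2.688×10¹¹ m.
At r₁: circular v_c1 = √(μ/r₁) = 36680 m/s; transfer-perihelion v_p = √[μ(2/r₁ − 1/a_t)] = 46870 m/s.
Δv₁ = v_p − v_c1 = 10190 m/s.
At r₂: circular v_c2 = √(μ/r₂) = 17390 m/s; transfer-aphelion v_a = √[μ(2/r₂ − 1/a_t)] = 10530 m/s.
Δv₂ = v_c2 − v_a = 6855 m/s.
Total Δv = Δv₁ + Δv₂ = 17050 m/s = 17.05 km/s.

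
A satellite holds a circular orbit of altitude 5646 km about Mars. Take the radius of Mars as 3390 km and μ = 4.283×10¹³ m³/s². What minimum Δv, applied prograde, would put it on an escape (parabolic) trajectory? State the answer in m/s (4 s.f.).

Δv ≈ 901.8 m/s

r = 3390 + 5646 = 9036.0 km = 9.0360×10⁶ m.
Circular speed v_c = √(μ/r) = 2177 m/s.
Escape speed v_esc = √(2μ/r) = √2 × v_c = 3079 m/s.
Δv = v_esc − v_c = 901.8 m/s.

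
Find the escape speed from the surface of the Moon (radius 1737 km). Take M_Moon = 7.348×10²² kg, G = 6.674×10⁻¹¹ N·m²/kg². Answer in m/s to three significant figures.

v_esc ≈ 2380 m/s

μ = GM = 6.674×10⁻¹¹ × 7.348×10²² = 4.904×10¹² m³/s².
r = R = 1.737×10⁶ m.
Escape speed v_esc = √(2μ/r) = √(2 × 4.904×10¹² / 1.737×10⁶) = √(5.647×10⁶) = 2376 m/s.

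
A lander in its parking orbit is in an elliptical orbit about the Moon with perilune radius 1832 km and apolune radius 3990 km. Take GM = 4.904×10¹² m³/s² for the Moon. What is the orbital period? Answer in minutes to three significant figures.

Semi-major axis a = (r_p + r_a)/2 = (1832.0 + 3990.0)/2 = 2911.0 km = 2.911×10⁶ m.
By Kepler's third law T = 2π√(a³/μ) = 2π × 2.243×10³ = 1.409×10⁴ s.
= 234.9 minutes.

T ≈ 235 minutes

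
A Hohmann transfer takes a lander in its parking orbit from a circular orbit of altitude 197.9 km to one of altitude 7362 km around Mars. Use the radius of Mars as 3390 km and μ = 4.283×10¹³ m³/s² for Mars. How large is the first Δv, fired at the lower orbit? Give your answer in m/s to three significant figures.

Δv ≈ 776 m/s

r₁ = 3390 + 197.9 = 3587.9 km = 3.5879×10⁶ m.
r₂ = 3390 + 7362 = 10752 km = 1.0752×10⁷ m.
Transfer ellipse a_t = (r₁ + r₂)/2 = 7.170×10⁶ m.
At r₁: circular v_c1 = √(μ/r₁) = 3455 m/s; transfer-periapsis v_p = √[μ(2/r₁ − 1/a_t)] = 4231 m/s.
Δv₁ = v_p − v_c1 = 775.9 m/s.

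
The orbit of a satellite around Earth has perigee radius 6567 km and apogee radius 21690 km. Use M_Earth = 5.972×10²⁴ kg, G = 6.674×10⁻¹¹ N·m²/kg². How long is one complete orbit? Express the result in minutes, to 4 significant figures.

μ = GM = 6.674×10⁻¹¹ × 5.972×10²⁴ = 3.986×10¹⁴ m³/s².
Semi-major axis a = (r_p + r_a)/2 = (6567.0 + 21690)/2 = 14128 km = 1.413×10⁷ m.
By Kepler's third law T = 2π√(a³/μ) = 2π × 2.660×10³ = 1.671×10⁴ s.
= 278.6 minutes.

T ≈ 278.6 minutes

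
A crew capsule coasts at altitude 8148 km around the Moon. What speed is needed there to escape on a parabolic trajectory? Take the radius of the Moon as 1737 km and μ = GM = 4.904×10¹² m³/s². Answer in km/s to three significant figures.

r = 1737 + 8148 = 9885.0 km = 9.8850×10⁶ m.
Escape speed v_esc = √(2μ/r) = √(2 × 4.904×10¹² / 9.885×10⁶) = √(9.922×10⁵) = 996.1 m/s.
= 0.9961 km/s.

v_esc ≈ 0.996 km/s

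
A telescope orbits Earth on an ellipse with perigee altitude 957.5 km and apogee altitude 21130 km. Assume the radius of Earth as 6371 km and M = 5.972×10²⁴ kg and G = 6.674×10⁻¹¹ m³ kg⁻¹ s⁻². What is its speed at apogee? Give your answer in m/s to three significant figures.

μ = GM = 6.674×10⁻¹¹ × 5.972×10²⁴ = 3.986×10¹⁴ m³/s².
r_p = 6371 + 957.5 = 7328.5 km = 7.3285×10⁶ m.
r_a = 6371 + 21130 = 27501 km = 2.7501×10⁷ m.
Semi-major axis a = (r_p + r_a)/2 = 17415 km = 1.741×10⁷ m.
Vis-viva: v² = μ(2/r − 1/a) = 3.986×10¹⁴ × (7.272×10⁻⁸ − 5.742×10⁻⁸) = 6.099×10⁶ m²/s².
v = 2470 m/s.

v ≈ 2470 m/s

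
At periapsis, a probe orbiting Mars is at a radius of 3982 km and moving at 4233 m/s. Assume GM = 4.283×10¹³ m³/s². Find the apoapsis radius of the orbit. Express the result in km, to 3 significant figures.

r_p = 3.982×10⁶ m.
Specific energy ε = v²/2 − μ/r = -1.797×10⁶ J/kg, so a = −μ/(2ε) = 1.192×10⁷ m.
The apsides satisfy r_p + r_a = 2a, so the apoapsis radius is 2a − r_p = 1.986×10⁷ m = 19855 km.

apoapsis radius ≈ 19900 km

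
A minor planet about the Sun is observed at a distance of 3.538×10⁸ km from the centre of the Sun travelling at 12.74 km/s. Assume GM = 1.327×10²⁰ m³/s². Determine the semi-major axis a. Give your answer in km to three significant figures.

a ≈ 2.26×10⁸ km

r = 3.538×10¹¹ m.
Vis-viva rearranged: 1/a = 2/r − v²/μ = 5.653×10⁻¹² − 1.223×10⁻¹² = 4.430×10⁻¹² m⁻¹.
a = 2.257×10¹¹ m = 2.2574×10⁸ km.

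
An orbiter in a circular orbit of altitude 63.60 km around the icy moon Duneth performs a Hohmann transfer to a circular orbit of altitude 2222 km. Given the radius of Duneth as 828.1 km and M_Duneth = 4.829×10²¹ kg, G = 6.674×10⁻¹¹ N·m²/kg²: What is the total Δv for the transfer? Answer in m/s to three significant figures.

μ = GM = 6.674×10⁻¹¹ × 4.829×10²¹ = 3.223×10¹¹ m³/s².
r₁ = 828.1 + 63.60 = 891.70 km = 8.9170×10⁵ m.
r₂ = 828.1 + 2222 = 3050.1 km = 3.0501×10⁶ m.
Transfer ellipse a_t = (r₁ + r₂)/2 = 1.971×10⁶ m.
At r₁: circular v_c1 = √(μ/r₁) = 601.2 m/s; transfer-periapsis v_p = √[μ(2/r₁ − 1/a_t)] = 747.9 m/s.
Δv₁ = v_p − v_c1 = 146.7 m/s.
At r₂: circular v_c2 = √(μ/r₂) = 325.1 m/s; transfer-apoapsis v_a = √[μ(2/r₂ − 1/a_t)] = 218.6 m/s.
Δv₂ = v_c2 − v_a = 106.4 m/s.
Total Δv = Δv₁ + Δv₂ = 253.1 m/s.

Δv_total ≈ 253 m/s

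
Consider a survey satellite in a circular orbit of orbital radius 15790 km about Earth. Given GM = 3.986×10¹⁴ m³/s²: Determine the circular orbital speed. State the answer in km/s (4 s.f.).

r = 15790 km = 1.579×10⁷ m.
For a circular orbit v = √(μ/r) = √(3.986×10¹⁴ / 1.579×10⁷) = √(2.524×10⁷) = 5024 m/s.
That is 5.024 km/s.

v ≈ 5.024 km/s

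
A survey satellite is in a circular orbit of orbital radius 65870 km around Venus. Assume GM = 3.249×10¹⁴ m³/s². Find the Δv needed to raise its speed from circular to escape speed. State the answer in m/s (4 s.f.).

r = 65870 km = 6.587×10⁷ m.
Circular speed v_c = √(μ/r) = 2221 m/s.
Escape speed v_esc = √(2μ/r) = √2 × v_c = 3141 m/s.
Δv = v_esc − v_c = 919.9 m/s.

Δv ≈ 919.9 m/s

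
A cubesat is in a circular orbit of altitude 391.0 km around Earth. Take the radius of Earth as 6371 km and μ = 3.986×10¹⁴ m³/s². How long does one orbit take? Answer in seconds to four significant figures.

r = 6371 + 391.0 = 6762.0 km = 6.7620×10⁶ m.
Kepler's third law: T = 2π√(r³/μ) = 2π√((6.762×10⁶)³ / 3.986×10¹⁴).
r³/μ = 7.757×10⁵ s², so T = 2π × 8.807×10² = 5.534×10³ s.

T ≈ 5534 seconds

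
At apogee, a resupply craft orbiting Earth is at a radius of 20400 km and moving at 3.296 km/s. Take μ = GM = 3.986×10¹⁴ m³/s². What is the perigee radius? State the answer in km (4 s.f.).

r_a = 2.040×10⁷ m.
Specific energy ε = v²/2 − μ/r = -1.411×10⁷ J/kg, so a = −μ/(2ε) = 1.413×10⁷ m.
The apsides satisfy r_p + r_a = 2a, so the perigee radius is 2a − r_a = 7.855×10⁶ m = 7854.7 km.

perigee radius ≈ 7855 km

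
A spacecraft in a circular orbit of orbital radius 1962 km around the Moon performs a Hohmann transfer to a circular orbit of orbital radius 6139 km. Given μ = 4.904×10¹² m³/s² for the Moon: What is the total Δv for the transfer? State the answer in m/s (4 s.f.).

r₁ = 1962 km = 1.962×10⁶ m.
r₂ = 6139 km = 6.139×10⁶ m.
Transfer ellipse a_t = (r₁ + r₂)/2 = 4.050×10⁶ m.
At r₁: circular v_c1 = √(μ/r₁) = 1581 m/s; transfer-perilune v_p = √[μ(2/r₁ − 1/a_t)] = 1946 m/s.
Δv₁ = v_p − v_c1 = 365.4 m/s.
At r₂: circular v_c2 = √(μ/r₂) = 893.8 m/s; transfer-apolune v_a = √[μ(2/r₂ − 1/a_t)] = 622.0 m/s.
Δv₂ = v_c2 − v_a = 271.7 m/s.
Total Δv = Δv₁ + Δv₂ = 637.1 m/s.

Δv_total ≈ 637.1 m/s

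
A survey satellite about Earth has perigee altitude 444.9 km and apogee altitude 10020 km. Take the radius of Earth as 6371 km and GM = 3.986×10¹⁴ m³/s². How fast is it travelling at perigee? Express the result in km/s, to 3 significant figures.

v ≈ 9.09 km/s

r_p = 6371 + 444.9 = 6815.9 km = 6.8159×10⁶ m.
r_a = 6371 + 10020 = 16391 km = 1.6391×10⁷ m.
Semi-major axis a = (r_p + r_a)/2 = 11603 km = 1.160×10⁷ m.
Vis-viva: v² = μ(2/r − 1/a) = 3.986×10¹⁴ × (2.934×10⁻⁷ − 8.618×10⁻⁸) = 8.261×10⁷ m²/s².
v = 9089 m/s = 9.089 km/s.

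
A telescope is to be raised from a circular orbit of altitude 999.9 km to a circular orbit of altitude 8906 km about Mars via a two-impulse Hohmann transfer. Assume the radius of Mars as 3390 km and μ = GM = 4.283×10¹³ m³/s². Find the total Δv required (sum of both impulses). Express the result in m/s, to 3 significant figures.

r₁ = 3390 + 999.9 = 4389.9 km = 4.3899×10⁶ m.
r₂ = 3390 + 8906 = 12296 km = 1.2296×10⁷ m.
Transfer ellipse a_t = (r₁ + r₂)/2 = 8.343×10⁶ m.
At r₁: circular v_c1 = √(μ/r₁) = 3124 m/s; transfer-periapsis v_p = √[μ(2/r₁ − 1/a_t)] = 3792 m/s.
Δv₁ = v_p − v_c1 = 668.5 m/s.
At r₂: circular v_c2 = √(μ/r₂) = 1866 m/s; transfer-apoapsis v_a = √[μ(2/r₂ − 1/a_t)] = 1354 m/s.
Δv₂ = v_c2 − v_a = 512.5 m/s.
Total Δv = Δv₁ + Δv₂ = 1181 m/s.

Δv_total ≈ 1180 m/s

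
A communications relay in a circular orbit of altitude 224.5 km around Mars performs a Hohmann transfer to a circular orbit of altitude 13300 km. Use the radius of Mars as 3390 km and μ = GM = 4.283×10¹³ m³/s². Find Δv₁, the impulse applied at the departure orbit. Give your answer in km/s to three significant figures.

r₁ = 3390 + 224.5 = 3614.5 km = 3.6145×10⁶ m.
r₂ = 3390 + 13300 = 16690 km = 1.6690×10⁷ m.
Transfer ellipse a_t = (r₁ + r₂)/2 = 1.015×10⁷ m.
At r₁: circular v_c1 = √(μ/r₁) = 3442 m/s; transfer-periapsis v_p = √[μ(2/r₁ − 1/a_t)] = 4414 m/s.
Δv₁ = v_p − v_c1 = 971.3 m/s.
= 0.9713 km/s.

Δv ≈ 0.971 km/s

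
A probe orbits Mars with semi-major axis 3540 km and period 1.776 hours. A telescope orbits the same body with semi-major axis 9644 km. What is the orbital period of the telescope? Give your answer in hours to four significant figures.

T₂ ≈ 7.986 hours

Kepler's third law: T² ∝ a³, so T₂ = T₁ (a₂/a₁)^(3/2).
a₂/a₁ = 2.724, (a₂/a₁)^(3/2) = 4.497.
T₂ = 1.776 × 4.497 = 7.986 hours.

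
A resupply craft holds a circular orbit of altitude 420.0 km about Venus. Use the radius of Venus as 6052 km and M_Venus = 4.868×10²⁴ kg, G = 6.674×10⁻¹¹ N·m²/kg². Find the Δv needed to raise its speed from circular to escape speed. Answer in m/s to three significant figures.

μ = GM = 6.674×10⁻¹¹ × 4.868×10²⁴ = 3.249×10¹⁴ m³/s².
r = 6052 + 420.0 = 6472.0 km = 6.4720×10⁶ m.
Circular speed v_c = √(μ/r) = 7085 m/s.
Escape speed v_esc = √(2μ/r) = √2 × v_c = 10020 m/s.
Δv = v_esc − v_c = 2935 m/s.

Δv ≈ 2930 m/s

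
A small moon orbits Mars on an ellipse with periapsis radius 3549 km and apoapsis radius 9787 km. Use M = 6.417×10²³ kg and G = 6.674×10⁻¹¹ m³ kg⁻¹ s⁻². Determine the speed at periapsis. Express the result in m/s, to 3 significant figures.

μ = GM = 6.674×10⁻¹¹ × 6.417×10²³ = 4.283×10¹³ m³/s².
Semi-major axis a = (r_p + r_a)/2 = 6668.0 km = 6.668×10⁶ m.
Vis-viva: v² = μ(2/r − 1/a) = 4.283×10¹³ × (5.635×10⁻⁷ − 1.500×10⁻⁷) = 1.771×10⁷ m²/s².
v = 4209 m/s.

v ≈ 4210 m/s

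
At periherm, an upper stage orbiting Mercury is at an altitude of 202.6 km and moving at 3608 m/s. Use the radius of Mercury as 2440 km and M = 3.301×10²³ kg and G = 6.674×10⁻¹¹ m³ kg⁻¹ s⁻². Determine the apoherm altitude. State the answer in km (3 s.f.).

apoherm altitude ≈ 6970 km

μ = GM = 6.674×10⁻¹¹ × 3.301×10²³ = 2.203×10¹³ m³/s².
r_p = 2440 + 202.6 = 2642.6 km = 2.643×10⁶ m.
Specific energy ε = v²/2 − μ/r = -1.828×10⁶ J/kg, so a = −μ/(2ε) = 6.026×10⁶ m.
The apsides satisfy r_p + r_a = 2a, so the apoherm radius is 2a − r_p = 9.409×10⁶ m = 9409.4 km.
Apoherm altitude = 9409.4 − 2440 = 6969.4 km.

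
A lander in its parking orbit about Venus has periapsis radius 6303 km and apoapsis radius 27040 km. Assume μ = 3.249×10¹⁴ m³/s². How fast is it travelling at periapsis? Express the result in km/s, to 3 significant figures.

v ≈ 9.14 km/s

Semi-major axis a = (r_p + r_a)/2 = 16672 km = 1.667×10⁷ m.
Vis-viva: v² = μ(2/r − 1/a) = 3.249×10¹⁴ × (3.173×10⁻⁷ − 5.998×10⁻⁸) = 8.361×10⁷ m²/s².
v = 9144 m/s = 9.144 km/s.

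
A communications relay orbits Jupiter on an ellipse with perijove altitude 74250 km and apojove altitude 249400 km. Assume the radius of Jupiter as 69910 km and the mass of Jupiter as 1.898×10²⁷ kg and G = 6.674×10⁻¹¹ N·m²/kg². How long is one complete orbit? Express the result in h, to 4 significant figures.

T ≈ 17.30 h

μ = GM = 6.674×10⁻¹¹ × 1.898×10²⁷ = 1.267×10¹⁷ m³/s².
r_p = 69910 + 74250 = 144160 km = 1.4416×10⁸ m.
r_a = 69910 + 249400 = 319310 km = 3.1931×10⁸ m.
Semi-major axis a = (r_p + r_a)/2 = (1.4416×10⁵ + 3.1931×10⁵)/2 = 2.3174×10⁵ km = 2.317×10⁸ m.
By Kepler's third law T = 2π√(a³/μ) = 2π × 9.912×10³ = 6.228×10⁴ s.
= 17.30 h.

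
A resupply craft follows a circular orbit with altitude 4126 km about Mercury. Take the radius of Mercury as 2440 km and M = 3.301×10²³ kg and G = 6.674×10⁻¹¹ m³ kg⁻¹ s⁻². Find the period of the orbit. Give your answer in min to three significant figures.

T ≈ 375 min

μ = GM = 6.674×10⁻¹¹ × 3.301×10²³ = 2.203×10¹³ m³/s².
r = 2440 + 4126 = 6566.0 km = 6.5660×10⁶ m.
Kepler's third law: T = 2π√(r³/μ) = 2π√((6.566×10⁶)³ / 2.203×10¹³).
r³/μ = 1.285×10⁷ s², so T = 2π × 3.585×10³ = 2.252×10⁴ s.
Converting: 2.252×10⁴ s ÷ 60.00 = 375.4 min.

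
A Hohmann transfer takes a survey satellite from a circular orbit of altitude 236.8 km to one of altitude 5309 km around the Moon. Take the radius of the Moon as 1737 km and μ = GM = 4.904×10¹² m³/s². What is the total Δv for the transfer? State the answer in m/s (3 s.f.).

r₁ = 1737 + 236.8 = 1973.8 km = 1.9738×10⁶ m.
r₂ = 1737 + 5309 = 7046.0 km = 7.0460×10⁶ m.
Transfer ellipse a_t = (r₁ + r₂)/2 = 4.510×10⁶ m.
At r₁: circular v_c1 = √(μ/r₁) = 1576 m/s; transfer-perilune v_p = √[μ(2/r₁ − 1/a_t)] = 1970 m/s.
Δv₁ = v_p − v_c1 = 394.0 m/s.
At r₂: circular v_c2 = √(μ/r₂) = 834.3 m/s; transfer-apolune v_a = √[μ(2/r₂ − 1/a_t)] = 551.9 m/s.
Δv₂ = v_c2 − v_a = 282.3 m/s.
Total Δv = Δv₁ + Δv₂ = 676.3 m/s.

Δv_total ≈ 676 m/s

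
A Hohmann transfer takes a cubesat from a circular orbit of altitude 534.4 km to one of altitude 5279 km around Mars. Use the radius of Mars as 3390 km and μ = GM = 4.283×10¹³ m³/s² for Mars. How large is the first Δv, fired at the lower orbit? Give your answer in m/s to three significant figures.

Δv ≈ 573 m/s

r₁ = 3390 + 534.4 = 3924.4 km = 3.9244×10⁶ m.
r₂ = 3390 + 5279 = 8669.0 km = 8.6690×10⁶ m.
Transfer ellipse a_t = (r₁ + r₂)/2 = 6.297×10⁶ m.
At r₁: circular v_c1 = √(μ/r₁) = 3304 m/s; transfer-periapsis v_p = √[μ(2/r₁ − 1/a_t)] = 3876 m/s.
Δv₁ = v_p − v_c1 = 572.7 m/s.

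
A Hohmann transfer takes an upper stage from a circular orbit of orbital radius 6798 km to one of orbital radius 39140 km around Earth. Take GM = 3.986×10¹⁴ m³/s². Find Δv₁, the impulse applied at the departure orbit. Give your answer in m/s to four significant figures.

Δv ≈ 2338 m/s

r₁ = 6798 km = 6.798×10⁶ m.
r₂ = 39140 km = 3.914×10⁷ m.
Transfer ellipse a_t = (r₁ + r₂)/2 = 2.297×10⁷ m.
At r₁: circular v_c1 = √(μ/r₁) = 7657 m/s; transfer-perigee v_p = √[μ(2/r₁ − 1/a_t)] = 9996 m/s.
Δv₁ = v_p − v_c1 = 2338 m/s.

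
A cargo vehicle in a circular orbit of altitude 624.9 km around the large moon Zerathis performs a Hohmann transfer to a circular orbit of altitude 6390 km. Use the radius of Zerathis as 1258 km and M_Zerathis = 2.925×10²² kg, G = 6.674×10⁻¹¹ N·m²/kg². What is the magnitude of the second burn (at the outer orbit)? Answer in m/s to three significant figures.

μ = GM = 6.674×10⁻¹¹ × 2.925×10²² = 1.952×10¹² m³/s².
r₁ = 1258 + 624.9 = 1882.9 km = 1.8829×10⁶ m.
r₂ = 1258 + 6390 = 7648.0 km = 7.6480×10⁶ m.
Transfer ellipse a_t = (r₁ + r₂)/2 = 4.765×10⁶ m.
At r₁: circular v_c1 = √(μ/r₁) = 1018 m/s; transfer-periapsis v_p = √[μ(2/r₁ − 1/a_t)] = 1290 m/s.
At r₂: circular v_c2 = √(μ/r₂) = 505.2 m/s; transfer-apoapsis v_a = √[μ(2/r₂ − 1/a_t)] = 317.6 m/s.
Δv₂ = v_c2 − v_a = 187.6 m/s.

Δv ≈ 188 m/s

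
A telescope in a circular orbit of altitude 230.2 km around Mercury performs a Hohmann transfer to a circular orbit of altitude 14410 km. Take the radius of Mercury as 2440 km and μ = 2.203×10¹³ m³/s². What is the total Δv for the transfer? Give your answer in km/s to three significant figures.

r₁ = 2440 + 230.2 = 2670.2 km = 2.6702×10⁶ m.
r₂ = 2440 + 14410 = 16850 km = 1.6850×10⁷ m.
Transfer ellipse a_t = (r₁ + r₂)/2 = 9.760×10⁶ m.
At r₁: circular v_c1 = √(μ/r₁) = 2872 m/s; transfer-periherm v_p = √[μ(2/r₁ − 1/a_t)] = 3774 m/s.
Δv₁ = v_p − v_c1 = 901.7 m/s.
At r₂: circular v_c2 = √(μ/r₂) = 1143 m/s; transfer-apoherm v_a = √[μ(2/r₂ − 1/a_t)] = 598.1 m/s.
Δv₂ = v_c2 − v_a = 545.4 m/s.
Total Δv = Δv₁ + Δv₂ = 1447 m/s = 1.447 km/s.

Δv_total ≈ 1.45 km/s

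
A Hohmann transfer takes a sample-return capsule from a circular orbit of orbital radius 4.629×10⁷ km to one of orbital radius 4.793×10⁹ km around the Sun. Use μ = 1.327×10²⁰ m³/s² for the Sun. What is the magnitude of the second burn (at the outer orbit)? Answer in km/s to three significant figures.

r₁ = 4.629×10⁷ km = 4.629×10¹⁰ m.
r₂ = 4.793×10⁹ km = 4.793×10¹² m.
Transfer ellipse a_t = (r₁ + r₂)/2 = 2.420×10¹² m.
At r₁: circular v_c1 = √(μ/r₁) = 53540 m/s; transfer-perihelion v_p = √[μ(2/r₁ − 1/a_t)] = 75360 m/s.
At r₂: circular v_c2 = √(μ/r₂) = 5262 m/s; transfer-aphelion v_a = √[μ(2/r₂ − 1/a_t)] = 727.8 m/s.
Δv₂ = v_c2 − v_a = 4534 m/s.
= 4.534 km/s.

Δv ≈ 4.53 km/s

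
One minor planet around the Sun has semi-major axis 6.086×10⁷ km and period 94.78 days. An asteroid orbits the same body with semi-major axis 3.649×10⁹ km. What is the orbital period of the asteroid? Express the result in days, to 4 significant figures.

T₂ ≈ 44000 days

Kepler's third law: T² ∝ a³, so T₂ = T₁ (a₂/a₁)^(3/2).
a₂/a₁ = 59.96, (a₂/a₁)^(3/2) = 464.3.
T₂ = 94.78 × 464.3 = 44000 days.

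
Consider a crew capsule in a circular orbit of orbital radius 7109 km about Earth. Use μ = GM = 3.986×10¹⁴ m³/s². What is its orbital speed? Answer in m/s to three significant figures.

r = 7109 km = 7.109×10⁶ m.
For a circular orbit v = √(μ/r) = √(3.986×10¹⁴ / 7.109×10⁶) = √(5.607×10⁷) = 7488 m/s.

v ≈ 7490 m/s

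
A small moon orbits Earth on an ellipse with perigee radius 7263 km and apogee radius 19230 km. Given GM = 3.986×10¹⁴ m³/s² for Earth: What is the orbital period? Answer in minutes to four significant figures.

Semi-major axis a = (r_p + r_a)/2 = (7263.0 + 19230)/2 = 13246 km = 1.325×10⁷ m.
By Kepler's third law T = 2π√(a³/μ) = 2π × 2.415×10³ = 1.517×10⁴ s.
= 252.9 minutes.

T ≈ 252.9 minutes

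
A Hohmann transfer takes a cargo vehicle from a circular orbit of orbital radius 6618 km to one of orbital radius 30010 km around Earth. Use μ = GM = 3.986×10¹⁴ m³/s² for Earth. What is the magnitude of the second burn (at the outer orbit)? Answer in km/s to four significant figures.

r₁ = 6618 km = 6.618×10⁶ m.
r₂ = 30010 km = 3.001×10⁷ m.
Transfer ellipse a_t = (r₁ + r₂)/2 = 1.831×10⁷ m.
At r₁: circular v_c1 = √(μ/r₁) = 7761 m/s; transfer-perigee v_p = √[μ(2/r₁ − 1/a_t)] = 9935 m/s.
At r₂: circular v_c2 = √(μ/r₂) = 3644 m/s; transfer-apogee v_a = √[μ(2/r₂ − 1/a_t)] = 2191 m/s.
Δv₂ = v_c2 − v_a = 1454 m/s.
= 1.454 km/s.

Δv ≈ 1.454 km/s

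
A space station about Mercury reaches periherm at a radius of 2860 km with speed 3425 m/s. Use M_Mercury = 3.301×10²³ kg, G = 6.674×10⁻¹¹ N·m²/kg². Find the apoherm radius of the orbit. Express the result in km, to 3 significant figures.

μ = GM = 6.674×10⁻¹¹ × 3.301×10²³ = 2.203×10¹³ m³/s².
r_p = 2.860×10⁶ m.
Specific energy ε = v²/2 − μ/r = -1.838×10⁶ J/kg, so a = −μ/(2ε) = 5.994×10⁶ m.
The apsides satisfy r_p + r_a = 2a, so the apoherm radius is 2a − r_p = 9.128×10⁶ m = 9127.7 km.

apoherm radius ≈ 9130 km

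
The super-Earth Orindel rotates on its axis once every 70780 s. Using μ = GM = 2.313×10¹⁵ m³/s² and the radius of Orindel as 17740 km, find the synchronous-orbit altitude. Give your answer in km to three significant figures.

A synchronous orbit has period T, so by Kepler's third law a = (μT²/4π²)^(1/3).
μT²/4π² = 2.313×10¹⁵ × (7.078×10⁴)² / 39.48 = 2.935×10²³ m³.
a = 6.646×10⁷ m = 66458 km.
Altitude h = a − R = 66458 − 17740 = 48718 km.

h_sync ≈ 48700 km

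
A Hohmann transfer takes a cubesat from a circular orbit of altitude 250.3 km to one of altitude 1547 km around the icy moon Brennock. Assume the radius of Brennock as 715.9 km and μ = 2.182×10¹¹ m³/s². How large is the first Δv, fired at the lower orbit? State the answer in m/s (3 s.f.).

Δv ≈ 87.4 m/s

r₁ = 715.9 + 250.3 = 966.20 km = 9.6620×10⁵ m.
r₂ = 715.9 + 1547 = 2262.9 km = 2.2629×10⁶ m.
Transfer ellipse a_t = (r₁ + r₂)/2 = 1.615×10⁶ m.
At r₁: circular v_c1 = √(μ/r₁) = 475.2 m/s; transfer-periapsis v_p = √[μ(2/r₁ − 1/a_t)] = 562.6 m/s.
Δv₁ = v_p − v_c1 = 87.38 m/s.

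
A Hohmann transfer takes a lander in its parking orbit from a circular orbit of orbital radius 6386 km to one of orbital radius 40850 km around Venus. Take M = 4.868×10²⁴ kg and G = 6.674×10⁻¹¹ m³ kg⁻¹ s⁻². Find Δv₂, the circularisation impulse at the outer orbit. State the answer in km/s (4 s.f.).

μ = GM = 6.674×10⁻¹¹ × 4.868×10²⁴ = 3.249×10¹⁴ m³/s².
r₁ = 6386 km = 6.386×10⁶ m.
r₂ = 40850 km = 4.085×10⁷ m.
Transfer ellipse a_t = (r₁ + r₂)/2 = 2.362×10⁷ m.
At r₁: circular v_c1 = √(μ/r₁) = 7133 m/s; transfer-periapsis v_p = √[μ(2/r₁ − 1/a_t)] = 9381 m/s.
At r₂: circular v_c2 = √(μ/r₂) = 2820 m/s; transfer-apoapsis v_a = √[μ(2/r₂ − 1/a_t)] = 1466 m/s.
Δv₂ = v_c2 − v_a = 1354 m/s.
= 1.354 km/s.

Δv ≈ 1.354 km/s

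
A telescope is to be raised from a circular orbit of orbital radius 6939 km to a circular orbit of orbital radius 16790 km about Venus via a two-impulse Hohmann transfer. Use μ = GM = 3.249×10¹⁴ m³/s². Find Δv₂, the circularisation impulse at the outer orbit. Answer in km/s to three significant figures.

r₁ = 6939 km = 6.939×10⁶ m.
r₂ = 16790 km = 1.679×10⁷ m.
Transfer ellipse a_t = (r₁ + r₂)/2 = 1.186×10⁷ m.
At r₁: circular v_c1 = √(μ/r₁) = 6843 m/s; transfer-periapsis v_p = √[μ(2/r₁ − 1/a_t)] = 8140 m/s.
At r₂: circular v_c2 = √(μ/r₂) = 4399 m/s; transfer-apoapsis v_a = √[μ(2/r₂ − 1/a_t)] = 3364 m/s.
Δv₂ = v_c2 − v_a = 1035 m/s.
= 1.035 km/s.

Δv ≈ 1.03 km/s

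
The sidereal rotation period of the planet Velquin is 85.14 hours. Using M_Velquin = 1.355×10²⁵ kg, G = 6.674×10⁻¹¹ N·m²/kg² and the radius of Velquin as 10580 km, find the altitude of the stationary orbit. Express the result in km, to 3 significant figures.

h_sync ≈ 1.19×10⁵ km

μ = GM = 6.674×10⁻¹¹ × 1.355×10²⁵ = 9.043×10¹⁴ m³/s².
T = 85.14 hours = 3.065×10⁵ s.
A synchronous orbit has period T, so by Kepler's third law a = (μT²/4π²)^(1/3).
μT²/4π² = 9.043×10¹⁴ × (3.065×10⁵)² / 39.48 = 2.152×10²⁴ m³.
a = 1.291×10⁸ m = 1.2911×10⁵ km.
Altitude h = a − R = 1.2911×10⁵ − 10580 = 1.1853×10⁵ km.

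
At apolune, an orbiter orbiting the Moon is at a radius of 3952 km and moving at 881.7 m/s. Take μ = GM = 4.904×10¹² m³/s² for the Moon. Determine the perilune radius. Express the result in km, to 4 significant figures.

r_a = 3.952×10⁶ m.
Specific energy ε = v²/2 − μ/r = -8.522×10⁵ J/kg, so a = −μ/(2ε) = 2.877×10⁶ m.
The apsides satisfy r_p + r_a = 2a, so the perilune radius is 2a − r_a = 1.803×10⁶ m = 1802.6 km.

perilune radius ≈ 1803 km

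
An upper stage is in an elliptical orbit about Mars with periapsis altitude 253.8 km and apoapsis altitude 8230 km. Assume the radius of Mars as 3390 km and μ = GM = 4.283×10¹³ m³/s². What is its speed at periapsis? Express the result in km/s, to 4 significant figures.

r_p = 3390 + 253.8 = 3643.8 km = 3.6438×10⁶ m.
r_a = 3390 + 8230 = 11620 km = 1.1620×10⁷ m.
Semi-major axis a = (r_p + r_a)/2 = 7631.9 km = 7.632×10⁶ m.
Vis-viva: v² = μ(2/r − 1/a) = 4.283×10¹³ × (5.489×10⁻⁷ − 1.310×10⁻⁷) = 1.790×10⁷ m²/s².
v = 4230 m/s = 4.230 km/s.

v ≈ 4.230 km/s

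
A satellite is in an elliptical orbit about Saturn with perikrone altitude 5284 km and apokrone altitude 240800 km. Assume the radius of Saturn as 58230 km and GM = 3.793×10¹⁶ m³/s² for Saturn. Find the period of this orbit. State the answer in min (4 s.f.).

r_p = 58230 + 5284 = 63514 km = 6.3514×10⁷ m.
r_a = 58230 + 240800 = 299030 km = 2.9903×10⁸ m.
Semi-major axis a = (r_p + r_a)/2 = (63514 + 2.9903×10⁵)/2 = 1.8127×10⁵ km = 1.813×10⁸ m.
By Kepler's third law T = 2π√(a³/μ) = 2π × 1.253×10⁴ = 7.874×10⁴ s.
= 1312 min.

T ≈ 1312 min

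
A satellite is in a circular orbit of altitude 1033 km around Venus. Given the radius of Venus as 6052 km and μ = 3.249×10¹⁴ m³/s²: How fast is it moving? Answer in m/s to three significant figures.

r = 6052 + 1033 = 7085.0 km = 7.0850×10⁶ m.
For a circular orbit v = √(μ/r) = √(3.249×10¹⁴ / 7.085×10⁶) = √(4.586×10⁷) = 6772 m/s.

v ≈ 6770 m/s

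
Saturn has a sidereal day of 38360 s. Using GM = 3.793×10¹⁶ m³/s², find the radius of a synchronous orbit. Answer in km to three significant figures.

r_sync ≈ 1.12×10⁵ km

A synchronous orbit has period T, so by Kepler's third law a = (μT²/4π²)^(1/3).
μT²/4π² = 3.793×10¹⁶ × (3.836×10⁴)² / 39.48 = 1.414×10²⁴ m³.
a = 1.122×10⁸ m = 1.1223×10⁵ km.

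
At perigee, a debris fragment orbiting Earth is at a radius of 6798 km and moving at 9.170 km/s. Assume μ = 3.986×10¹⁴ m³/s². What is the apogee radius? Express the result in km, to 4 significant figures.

apogee radius ≈ 17230 km

r_p = 6.798×10⁶ m.
Specific energy ε = v²/2 − μ/r = -1.659×10⁷ J/kg, so a = −μ/(2ε) = 1.201×10⁷ m.
The apsides satisfy r_p + r_a = 2a, so the apogee radius is 2a − r_p = 1.723×10⁷ m = 17228 km.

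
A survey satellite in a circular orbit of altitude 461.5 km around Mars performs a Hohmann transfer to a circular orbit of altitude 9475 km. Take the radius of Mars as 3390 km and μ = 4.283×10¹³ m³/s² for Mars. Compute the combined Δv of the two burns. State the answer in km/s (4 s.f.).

Δv_total ≈ 1.388 km/s

r₁ = 3390 + 461.5 = 3851.5 km = 3.8515×10⁶ m.
r₂ = 3390 + 9475 = 12865 km = 1.2865×10⁷ m.
Transfer ellipse a_t = (r₁ + r₂)/2 = 8.358×10⁶ m.
At r₁: circular v_c1 = √(μ/r₁) = 3335 m/s; transfer-periapsis v_p = √[μ(2/r₁ − 1/a_t)] = 4137 m/s.
Δv₁ = v_p − v_c1 = 802.5 m/s.
At r₂: circular v_c2 = √(μ/r₂) = 1825 m/s; transfer-apoapsis v_a = √[μ(2/r₂ − 1/a_t)] = 1239 m/s.
Δv₂ = v_c2 − v_a = 586.0 m/s.
Total Δv = Δv₁ + Δv₂ = 1388 m/s = 1.388 km/s.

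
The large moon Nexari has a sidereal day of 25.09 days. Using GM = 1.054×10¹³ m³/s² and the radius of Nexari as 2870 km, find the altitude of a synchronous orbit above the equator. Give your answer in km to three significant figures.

h_sync ≈ 1.05×10⁵ km

T = 25.09 days = 2.168×10⁶ s.
A synchronous orbit has period T, so by Kepler's third law a = (μT²/4π²)^(1/3).
μT²/4π² = 1.054×10¹³ × (2.168×10⁶)² / 39.48 = 1.255×10²⁴ m³.
a = 1.079×10⁸ m = 1.0785×10⁵ km.
Altitude h = a − R = 1.0785×10⁵ − 2870 = 1.0498×10⁵ km.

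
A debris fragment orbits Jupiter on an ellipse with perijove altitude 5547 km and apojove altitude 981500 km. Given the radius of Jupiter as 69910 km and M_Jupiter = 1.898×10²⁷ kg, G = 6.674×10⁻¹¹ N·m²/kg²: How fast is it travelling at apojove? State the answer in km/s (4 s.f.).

v ≈ 4.017 km/s

μ = GM = 6.674×10⁻¹¹ × 1.898×10²⁷ = 1.267×10¹⁷ m³/s².
r_p = 69910 + 5547 = 75457 km = 7.5457×10⁷ m.
r_a = 69910 + 981500 = 1051400 km = 1.0514×10⁹ m.
Semi-major axis a = (r_p + r_a)/2 = 5.6343×10⁵ km = 5.634×10⁸ m.
Vis-viva: v² = μ(2/r − 1/a) = 1.267×10¹⁷ × (1.902×10⁻⁹ − 1.775×10⁻⁹) = 1.613×10⁷ m²/s².
v = 4017 m/s = 4.017 km/s.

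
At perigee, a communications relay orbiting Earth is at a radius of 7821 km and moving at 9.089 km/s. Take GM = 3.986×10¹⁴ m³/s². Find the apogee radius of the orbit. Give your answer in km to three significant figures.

r_p = 7.821×10⁶ m.
Specific energy ε = v²/2 − μ/r = -9.660×10⁶ J/kg, so a = −μ/(2ε) = 2.063×10⁷ m.
The apsides satisfy r_p + r_a = 2a, so the apogee radius is 2a − r_p = 3.344×10⁷ m = 33440 km.

apogee radius ≈ 33400 km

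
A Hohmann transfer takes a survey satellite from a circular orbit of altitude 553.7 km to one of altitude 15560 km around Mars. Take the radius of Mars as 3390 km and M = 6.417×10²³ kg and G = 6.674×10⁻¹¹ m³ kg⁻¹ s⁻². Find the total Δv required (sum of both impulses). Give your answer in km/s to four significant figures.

μ = GM = 6.674×10⁻¹¹ × 6.417×10²³ = 4.283×10¹³ m³/s².
r₁ = 3390 + 553.7 = 3943.7 km = 3.9437×10⁶ m.
r₂ = 3390 + 15560 = 18950 km = 1.8950×10⁷ m.
Transfer ellipse a_t = (r₁ + r₂)/2 = 1.145×10⁷ m.
At r₁: circular v_c1 = √(μ/r₁) = 3295 m/s; transfer-periapsis v_p = √[μ(2/r₁ − 1/a_t)] = 4240 m/s.
Δv₁ = v_p − v_c1 = 944.6 m/s.
At r₂: circular v_c2 = √(μ/r₂) = 1503 m/s; transfer-apoapsis v_a = √[μ(2/r₂ − 1/a_t)] = 882.4 m/s.
Δv₂ = v_c2 − v_a = 620.9 m/s.
Total Δv = Δv₁ + Δv₂ = 1566 m/s = 1.566 km/s.

Δv_total ≈ 1.566 km/s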